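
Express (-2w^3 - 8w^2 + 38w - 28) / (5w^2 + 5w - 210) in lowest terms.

(-2w^2 + 6w - 4)/(5w - 30)

By polynomial division,
  -2w^3 - 8w^2 + 38w - 28 = (-(2/5)w - 6/5)(5w^2 + 5w - 210) + (-40w - 280)
  5w^2 + 5w - 210 = (-(1/8)w + 3/4)(-40w - 280) + (0)
Last nonzero remainder: -40w - 280. Dividing through by -40 gives the monic gcd w + 7.
Cancel w + 7 from numerator and denominator to get the reduced form.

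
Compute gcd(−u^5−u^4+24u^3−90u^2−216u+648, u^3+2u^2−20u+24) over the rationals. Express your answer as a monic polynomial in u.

u^2+4u−12

Euclidean algorithm in ℚ[u]:
  −u^5−u^4+24u^3−90u^2−216u+648 = (−u^2+u+2)(u^3+2u^2−20u+24) + (−50u^2−200u+600)
  u^3+2u^2−20u+24 = (−(1/50)u+1/25)(−50u^2−200u+600) + (0)
Last nonzero remainder: −50u^2−200u+600. Dividing through by −50 gives the monic gcd u^2+4u−12.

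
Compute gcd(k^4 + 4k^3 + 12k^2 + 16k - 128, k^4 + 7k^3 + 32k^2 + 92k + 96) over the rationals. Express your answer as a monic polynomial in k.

k^2 + 2k + 16

Euclidean algorithm in ℚ[k]:
  k^4 + 4k^3 + 12k^2 + 16k - 128 = (k^4 + 7k^3 + 32k^2 + 92k + 96) + (-3k^3 - 20k^2 - 76k - 224)
  k^4 + 7k^3 + 32k^2 + 92k + 96 = (-(1/3)k - 1/9)(-3k^3 - 20k^2 - 76k - 224) + ((40/9)k^2 + (80/9)k + 640/9)
  -3k^3 - 20k^2 - 76k - 224 = (-(27/40)k - 63/20)((40/9)k^2 + (80/9)k + 640/9) + (0)
Last nonzero remainder: (40/9)k^2 + (80/9)k + 640/9. Dividing through by 40/9 gives the monic gcd k^2 + 2k + 16.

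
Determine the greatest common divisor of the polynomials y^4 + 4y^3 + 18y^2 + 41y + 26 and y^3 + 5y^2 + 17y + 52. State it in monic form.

y^2 + y + 13

Apply the Euclidean algorithm:
  y^4 + 4y^3 + 18y^2 + 41y + 26 = (y − 1)(y^3 + 5y^2 + 17y + 52) + (6y^2 + 6y + 78)
  y^3 + 5y^2 + 17y + 52 = ((1/6)y + 2/3)(6y^2 + 6y + 78) + (0)
Last nonzero remainder: 6y^2 + 6y + 78. Dividing through by 6 gives the monic gcd y^2 + y + 13.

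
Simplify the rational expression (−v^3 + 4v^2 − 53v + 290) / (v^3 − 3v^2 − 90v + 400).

(−v^2 − v − 58)/(v^2 + 2v − 80)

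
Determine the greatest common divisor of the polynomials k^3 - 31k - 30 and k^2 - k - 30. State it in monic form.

k^2 - k - 30

Repeated division with remainder:
  k^3 - 31k - 30 = (k + 1)(k^2 - k - 30) + (0)
The last nonzero remainder k^2 - k - 30 is already monic.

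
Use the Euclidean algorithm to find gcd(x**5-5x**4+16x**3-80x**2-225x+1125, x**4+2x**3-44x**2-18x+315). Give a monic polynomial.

x**3-5x**2-9x+45

Euclidean algorithm in ℚ[x]:
  x**5-5x**4+16x**3-80x**2-225x+1125 = (x-7)(x**4+2x**3-44x**2-18x+315) + (74x**3-370x**2-666x+3330)
  x**4+2x**3-44x**2-18x+315 = ((1/74)x+7/74)(74x**3-370x**2-666x+3330) + (0)
Last nonzero remainder: 74x**3-370x**2-666x+3330. Dividing through by 74 gives the monic gcd x**3-5x**2-9x+45.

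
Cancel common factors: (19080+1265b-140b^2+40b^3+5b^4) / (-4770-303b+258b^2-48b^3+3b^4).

(360+85b+5b^2)/(-90-21b+3b^2)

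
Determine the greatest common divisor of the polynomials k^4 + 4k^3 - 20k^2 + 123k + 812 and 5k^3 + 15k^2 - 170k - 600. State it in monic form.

k + 4

Repeated division with remainder:
  k^4 + 4k^3 - 20k^2 + 123k + 812 = ((1/5)k + 1/5)(5k^3 + 15k^2 - 170k - 600) + (11k^2 + 277k + 932)
  5k^3 + 15k^2 - 170k - 600 = ((5/11)k - 1220/121)(11k^2 + 277k + 932) + ((266110/121)k + 1064440/121)
  11k^2 + 277k + 932 = ((1331/266110)k + 28193/266110)((266110/121)k + 1064440/121) + (0)
Last nonzero remainder: (266110/121)k + 1064440/121. Dividing through by 266110/121 gives the monic gcd k + 4.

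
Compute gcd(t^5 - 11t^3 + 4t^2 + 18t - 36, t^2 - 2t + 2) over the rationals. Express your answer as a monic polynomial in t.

By polynomial division,
  t^5 - 11t^3 + 4t^2 + 18t - 36 = (t^3 + 2t^2 - 9t - 18)(t^2 - 2t + 2) + (0)
The last nonzero remainder t^2 - 2t + 2 is already monic.

t^2 - 2t + 2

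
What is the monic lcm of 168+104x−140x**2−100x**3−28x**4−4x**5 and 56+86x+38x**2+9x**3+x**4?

−168−146x+114x**2+135x**3+53x**4+11x**5+x**6

Euclidean algorithm in ℚ[x]:
  −4x**5−28x**4−100x**3−140x**2+104x+168 = (−4x+8)(x**4+9x**3+38x**2+86x+56) + (−20x**3−100x**2−360x−280)
  x**4+9x**3+38x**2+86x+56 = (−(1/20)x−1/5)(−20x**3−100x**2−360x−280) + (0)
Last nonzero remainder: −20x**3−100x**2−360x−280. Dividing through by −20 gives the monic gcd x**3+5x**2+18x+14.
Then lcm(f, g) = f·g / gcd(f, g); expanding and making the result monic gives the answer.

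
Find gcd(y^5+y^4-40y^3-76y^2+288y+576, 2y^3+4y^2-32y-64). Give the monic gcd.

By polynomial division,
  y^5+y^4-40y^3-76y^2+288y+576 = ((1/2)y^2-(1/2)y-11)(2y^3+4y^2-32y-64) + (-16y^2-96y-128)
  2y^3+4y^2-32y-64 = (-(1/8)y+1/2)(-16y^2-96y-128) + (0)
Last nonzero remainder: -16y^2-96y-128. Dividing through by -16 gives the monic gcd y^2+6y+8.

y^2+6y+8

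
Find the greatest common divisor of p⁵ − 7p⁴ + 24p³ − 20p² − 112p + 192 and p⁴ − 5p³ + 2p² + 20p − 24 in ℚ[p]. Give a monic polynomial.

Apply the Euclidean algorithm:
  p⁵ − 7p⁴ + 24p³ − 20p² − 112p + 192 = (p − 2)(p⁴ − 5p³ + 2p² + 20p − 24) + (12p³ − 36p² − 48p + 144)
  p⁴ − 5p³ + 2p² + 20p − 24 = ((1/12)p − 1/6)(12p³ − 36p² − 48p + 144) + (0)
Last nonzero remainder: 12p³ − 36p² − 48p + 144. Dividing through by 12 gives the monic gcd p³ − 3p² − 4p + 12.

p³ − 3p² − 4p + 12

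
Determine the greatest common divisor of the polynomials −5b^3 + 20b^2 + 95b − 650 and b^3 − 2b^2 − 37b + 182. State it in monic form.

By polynomial division,
  −5b^3 + 20b^2 + 95b − 650 = (−5)(b^3 − 2b^2 − 37b + 182) + (10b^2 − 90b + 260)
  b^3 − 2b^2 − 37b + 182 = ((1/10)b + 7/10)(10b^2 − 90b + 260) + (0)
Last nonzero remainder: 10b^2 − 90b + 260. Dividing through by 10 gives the monic gcd b^2 − 9b + 26.

b^2 − 9b + 26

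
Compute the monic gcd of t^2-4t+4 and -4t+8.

Apply the Euclidean algorithm:
  t^2-4t+4 = (-(1/4)t+1/2)(-4t+8) + (0)
Last nonzero remainder: -4t+8. Dividing through by -4 gives the monic gcd t-2.

t-2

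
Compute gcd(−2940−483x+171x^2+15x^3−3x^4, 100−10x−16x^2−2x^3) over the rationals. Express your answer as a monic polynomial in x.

5+x

By polynomial division,
  −3x^4+15x^3+171x^2−483x−2940 = ((3/2)x−39/2)(−2x^3−16x^2−10x+100) + (−126x^2−828x−990)
  −2x^3−16x^2−10x+100 = ((1/63)x+10/441)(−126x^2−828x−990) + ((1200/49)x+6000/49)
  −126x^2−828x−990 = (−(1029/200)x−1617/200)((1200/49)x+6000/49) + (0)
Last nonzero remainder: (1200/49)x+6000/49. Dividing through by 1200/49 gives the monic gcd x+5.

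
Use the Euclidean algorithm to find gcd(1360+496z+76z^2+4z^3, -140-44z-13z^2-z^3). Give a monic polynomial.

Apply the Euclidean algorithm:
  4z^3+76z^2+496z+1360 = (-4)(-z^3-13z^2-44z-140) + (24z^2+320z+800)
  -z^3-13z^2-44z-140 = (-(1/24)z+1/72)(24z^2+320z+800) + (-(136/9)z-1360/9)
  24z^2+320z+800 = (-(27/17)z-90/17)(-(136/9)z-1360/9) + (0)
Last nonzero remainder: -(136/9)z-1360/9. Dividing through by -136/9 gives the monic gcd z+10.

10+z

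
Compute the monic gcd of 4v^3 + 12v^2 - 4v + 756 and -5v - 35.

v + 7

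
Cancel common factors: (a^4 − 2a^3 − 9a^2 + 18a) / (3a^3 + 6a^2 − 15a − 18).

(a^2 − 3a)/(3a + 3)

Euclidean algorithm in ℚ[a]:
  a^4 − 2a^3 − 9a^2 + 18a = ((1/3)a − 4/3)(3a^3 + 6a^2 − 15a − 18) + (4a^2 + 4a − 24)
  3a^3 + 6a^2 − 15a − 18 = ((3/4)a + 3/4)(4a^2 + 4a − 24) + (0)
Last nonzero remainder: 4a^2 + 4a − 24. Dividing through by 4 gives the monic gcd a^2 + a − 6.
Cancel a^2 + a − 6 from numerator and denominator to get the reduced form.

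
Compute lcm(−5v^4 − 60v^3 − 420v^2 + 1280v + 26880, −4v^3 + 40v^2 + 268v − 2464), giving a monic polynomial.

Repeated division with remainder:
  −5v^4 − 60v^3 − 420v^2 + 1280v + 26880 = ((5/4)v + 55/2)(−4v^3 + 40v^2 + 268v − 2464) + (−1855v^2 − 3010v + 94640)
  −4v^3 + 40v^2 + 268v − 2464 = ((4/1855)v − 352/14045)(−1855v^2 − 3010v + 94640) + (−(32340/2809)v − 258720/2809)
  −1855v^2 − 3010v + 94640 = ((148877/924)v − 474721/462)(−(32340/2809)v − 258720/2809) + (0)
Last nonzero remainder: −(32340/2809)v − 258720/2809. Dividing through by −32340/2809 gives the monic gcd v + 8.
Then lcm(f, g) = f·g / gcd(f, g); expanding and making the result monic gives the answer.

v^6 − 6v^5 − 55v^4 − 844v^3 + 5700v^2 + 77056v − 413952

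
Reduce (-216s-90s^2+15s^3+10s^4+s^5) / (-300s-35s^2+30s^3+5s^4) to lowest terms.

Apply the Euclidean algorithm:
  s^5+10s^4+15s^3-90s^2-216s = ((1/5)s+4/5)(5s^4+30s^3-35s^2-300s) + (-2s^3-2s^2+24s)
  5s^4+30s^3-35s^2-300s = (-(5/2)s-25/2)(-2s^3-2s^2+24s) + (0)
Last nonzero remainder: -2s^3-2s^2+24s. Dividing through by -2 gives the monic gcd s^3+s^2-12s.
Cancel s^3+s^2-12s from numerator and denominator to get the reduced form.

(18+9s+s^2)/(25+5s)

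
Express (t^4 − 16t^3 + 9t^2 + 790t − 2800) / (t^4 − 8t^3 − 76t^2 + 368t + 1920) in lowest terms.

Euclidean algorithm in ℚ[t]:
  t^4 − 16t^3 + 9t^2 + 790t − 2800 = (t^4 − 8t^3 − 76t^2 + 368t + 1920) + (−8t^3 + 85t^2 + 422t − 4720)
  t^4 − 8t^3 − 76t^2 + 368t + 1920 = (−(1/8)t − 21/64)(−8t^3 + 85t^2 + 422t − 4720) + ((297/64)t^2 − (2673/32)t + 1485/4)
  −8t^3 + 85t^2 + 422t − 4720 = (−(512/297)t − 3776/297)((297/64)t^2 − (2673/32)t + 1485/4) + (0)
Last nonzero remainder: (297/64)t^2 − (2673/32)t + 1485/4. Dividing through by 297/64 gives the monic gcd t^2 − 18t + 80.
Cancel t^2 − 18t + 80 from numerator and denominator to get the reduced form.

(t^2 + 2t − 35)/(t^2 + 10t + 24)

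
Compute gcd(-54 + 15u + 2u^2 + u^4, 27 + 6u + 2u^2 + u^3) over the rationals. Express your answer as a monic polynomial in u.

27 + 6u + 2u^2 + u^3

Apply the Euclidean algorithm:
  u^4 + 2u^2 + 15u - 54 = (u - 2)(u^3 + 2u^2 + 6u + 27) + (0)
The last nonzero remainder u^3 + 2u^2 + 6u + 27 is already monic.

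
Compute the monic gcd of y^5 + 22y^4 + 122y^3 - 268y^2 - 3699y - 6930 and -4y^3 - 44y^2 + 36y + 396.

Euclidean algorithm in ℚ[y]:
  y^5 + 22y^4 + 122y^3 - 268y^2 - 3699y - 6930 = (-(1/4)y^2 - (11/4)y - 5/2)(-4y^3 - 44y^2 + 36y + 396) + (-180y^2 - 2520y - 5940)
  -4y^3 - 44y^2 + 36y + 396 = ((1/45)y - 1/15)(-180y^2 - 2520y - 5940) + (0)
Last nonzero remainder: -180y^2 - 2520y - 5940. Dividing through by -180 gives the monic gcd y^2 + 14y + 33.

y^2 + 14y + 33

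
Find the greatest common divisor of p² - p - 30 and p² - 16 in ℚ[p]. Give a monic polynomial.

Euclidean algorithm in ℚ[p]:
  p² - p - 30 = (p² - 16) + (-p - 14)
  p² - 16 = (-p + 14)(-p - 14) + (180)
  -p - 14 = (-(1/180)p - 7/90)(180) + (0)
The last nonzero remainder is the constant 180, so the polynomials are coprime and gcd = 1.

1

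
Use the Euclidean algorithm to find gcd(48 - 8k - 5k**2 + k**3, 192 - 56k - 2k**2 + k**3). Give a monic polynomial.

Euclidean algorithm in ℚ[k]:
  k**3 - 5k**2 - 8k + 48 = (k**3 - 2k**2 - 56k + 192) + (-3k**2 + 48k - 144)
  k**3 - 2k**2 - 56k + 192 = (-(1/3)k - 14/3)(-3k**2 + 48k - 144) + (120k - 480)
  -3k**2 + 48k - 144 = (-(1/40)k + 3/10)(120k - 480) + (0)
Last nonzero remainder: 120k - 480. Dividing through by 120 gives the monic gcd k - 4.

-4 + k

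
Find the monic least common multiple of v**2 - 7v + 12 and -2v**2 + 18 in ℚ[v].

v**3 - 4v**2 - 9v + 36

Repeated division with remainder:
  v**2 - 7v + 12 = (-1/2)(-2v**2 + 18) + (-7v + 21)
  -2v**2 + 18 = ((2/7)v + 6/7)(-7v + 21) + (0)
Last nonzero remainder: -7v + 21. Dividing through by -7 gives the monic gcd v - 3.
Then lcm(f, g) = f·g / gcd(f, g); expanding and making the result monic gives the answer.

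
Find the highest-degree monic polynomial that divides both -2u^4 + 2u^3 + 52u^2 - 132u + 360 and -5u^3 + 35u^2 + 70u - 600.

u - 5

Apply the Euclidean algorithm:
  -2u^4 + 2u^3 + 52u^2 - 132u + 360 = ((2/5)u + 12/5)(-5u^3 + 35u^2 + 70u - 600) + (-60u^2 - 60u + 1800)
  -5u^3 + 35u^2 + 70u - 600 = ((1/12)u - 2/3)(-60u^2 - 60u + 1800) + (-120u + 600)
  -60u^2 - 60u + 1800 = ((1/2)u + 3)(-120u + 600) + (0)
Last nonzero remainder: -120u + 600. Dividing through by -120 gives the monic gcd u - 5.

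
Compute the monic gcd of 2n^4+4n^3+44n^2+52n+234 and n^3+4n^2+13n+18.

n^2+2n+9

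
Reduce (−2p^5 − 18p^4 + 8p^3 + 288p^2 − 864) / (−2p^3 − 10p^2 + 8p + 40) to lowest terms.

(p^3 + 9p^2 − 108)/(p + 5)

Euclidean algorithm in ℚ[p]:
  −2p^5 − 18p^4 + 8p^3 + 288p^2 − 864 = (p^2 + 4p − 20)(−2p^3 − 10p^2 + 8p + 40) + (16p^2 − 64)
  −2p^3 − 10p^2 + 8p + 40 = (−(1/8)p − 5/8)(16p^2 − 64) + (0)
Last nonzero remainder: 16p^2 − 64. Dividing through by 16 gives the monic gcd p^2 − 4.
Cancel p^2 − 4 from numerator and denominator to get the reduced form.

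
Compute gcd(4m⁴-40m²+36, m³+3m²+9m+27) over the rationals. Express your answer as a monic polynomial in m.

m+3

Apply the Euclidean algorithm:
  4m⁴-40m²+36 = (4m-12)(m³+3m²+9m+27) + (-40m²+360)
  m³+3m²+9m+27 = (-(1/40)m-3/40)(-40m²+360) + (18m+54)
  -40m²+360 = (-(20/9)m+20/3)(18m+54) + (0)
Last nonzero remainder: 18m+54. Dividing through by 18 gives the monic gcd m+3.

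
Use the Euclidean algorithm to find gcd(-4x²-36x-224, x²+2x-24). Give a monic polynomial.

1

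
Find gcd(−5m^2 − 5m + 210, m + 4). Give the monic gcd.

Apply the Euclidean algorithm:
  −5m^2 − 5m + 210 = (−5m + 15)(m + 4) + (150)
  m + 4 = ((1/150)m + 2/75)(150) + (0)
The last nonzero remainder is the constant 150, so the polynomials are coprime and gcd = 1.

1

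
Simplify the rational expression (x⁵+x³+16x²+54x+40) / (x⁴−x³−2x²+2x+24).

Apply the Euclidean algorithm:
  x⁵+x³+16x²+54x+40 = (x+1)(x⁴−x³−2x²+2x+24) + (4x³+16x²+28x+16)
  x⁴−x³−2x²+2x+24 = ((1/4)x−5/4)(4x³+16x²+28x+16) + (11x²+33x+44)
  4x³+16x²+28x+16 = ((4/11)x+4/11)(11x²+33x+44) + (0)
Last nonzero remainder: 11x²+33x+44. Dividing through by 11 gives the monic gcd x²+3x+4.
Cancel x²+3x+4 from numerator and denominator to get the reduced form.

(x³−3x²+6x+10)/(x²−4x+6)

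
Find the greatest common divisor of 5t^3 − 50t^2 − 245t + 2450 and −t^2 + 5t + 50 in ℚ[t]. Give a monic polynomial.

t − 10

Euclidean algorithm in ℚ[t]:
  5t^3 − 50t^2 − 245t + 2450 = (−5t + 25)(−t^2 + 5t + 50) + (−120t + 1200)
  −t^2 + 5t + 50 = ((1/120)t + 1/24)(−120t + 1200) + (0)
Last nonzero remainder: −120t + 1200. Dividing through by −120 gives the monic gcd t − 10.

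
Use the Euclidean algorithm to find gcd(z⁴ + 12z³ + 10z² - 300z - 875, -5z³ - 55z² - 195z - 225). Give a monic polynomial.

z + 5

Euclidean algorithm in ℚ[z]:
  z⁴ + 12z³ + 10z² - 300z - 875 = (-(1/5)z - 1/5)(-5z³ - 55z² - 195z - 225) + (-40z² - 384z - 920)
  -5z³ - 55z² - 195z - 225 = ((1/8)z + 7/40)(-40z² - 384z - 920) + (-(64/5)z - 64)
  -40z² - 384z - 920 = ((25/8)z + 115/8)(-(64/5)z - 64) + (0)
Last nonzero remainder: -(64/5)z - 64. Dividing through by -64/5 gives the monic gcd z + 5.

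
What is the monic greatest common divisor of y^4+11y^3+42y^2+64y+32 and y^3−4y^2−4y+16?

y+2

Apply the Euclidean algorithm:
  y^4+11y^3+42y^2+64y+32 = (y+15)(y^3−4y^2−4y+16) + (106y^2+108y−208)
  y^3−4y^2−4y+16 = ((1/106)y−133/2809)(106y^2+108y−208) + ((8640/2809)y+17280/2809)
  106y^2+108y−208 = ((148877/4320)y−36517/1080)((8640/2809)y+17280/2809) + (0)
Last nonzero remainder: (8640/2809)y+17280/2809. Dividing through by 8640/2809 gives the monic gcd y+2.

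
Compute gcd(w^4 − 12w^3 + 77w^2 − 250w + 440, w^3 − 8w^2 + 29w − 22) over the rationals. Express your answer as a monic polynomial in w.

w^2 − 7w + 22

By polynomial division,
  w^4 − 12w^3 + 77w^2 − 250w + 440 = (w − 4)(w^3 − 8w^2 + 29w − 22) + (16w^2 − 112w + 352)
  w^3 − 8w^2 + 29w − 22 = ((1/16)w − 1/16)(16w^2 − 112w + 352) + (0)
Last nonzero remainder: 16w^2 − 112w + 352. Dividing through by 16 gives the monic gcd w^2 − 7w + 22.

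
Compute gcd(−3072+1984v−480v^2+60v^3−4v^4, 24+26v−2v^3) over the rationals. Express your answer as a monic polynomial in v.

−4+v

Euclidean algorithm in ℚ[v]:
  −4v^4+60v^3−480v^2+1984v−3072 = (2v−30)(−2v^3+26v+24) + (−532v^2+2716v−2352)
  −2v^3+26v+24 = ((1/266)v+97/5054)(−532v^2+2716v−2352) + (−(6240/361)v+24960/361)
  −532v^2+2716v−2352 = ((48013/1560)v−17689/520)(−(6240/361)v+24960/361) + (0)
Last nonzero remainder: −(6240/361)v+24960/361. Dividing through by −6240/361 gives the monic gcd v−4.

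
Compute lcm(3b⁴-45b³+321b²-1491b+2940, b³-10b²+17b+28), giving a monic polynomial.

b⁵-14b⁴+92b³-390b²+483b+980

By polynomial division,
  3b⁴-45b³+321b²-1491b+2940 = (3b-15)(b³-10b²+17b+28) + (120b²-1320b+3360)
  b³-10b²+17b+28 = ((1/120)b+1/120)(120b²-1320b+3360) + (0)
Last nonzero remainder: 120b²-1320b+3360. Dividing through by 120 gives the monic gcd b²-11b+28.
Then lcm(f, g) = f·g / gcd(f, g); expanding and making the result monic gives the answer.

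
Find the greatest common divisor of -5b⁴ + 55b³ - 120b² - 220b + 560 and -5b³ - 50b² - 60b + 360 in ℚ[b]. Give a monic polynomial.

By polynomial division,
  -5b⁴ + 55b³ - 120b² - 220b + 560 = (b - 21)(-5b³ - 50b² - 60b + 360) + (-1110b² - 1840b + 8120)
  -5b³ - 50b² - 60b + 360 = ((1/222)b + 463/12321)(-1110b² - 1840b + 8120) + (-(338000/12321)b + 676000/12321)
  -1110b² - 1840b + 8120 = ((1367631/33800)b + 2501163/16900)(-(338000/12321)b + 676000/12321) + (0)
Last nonzero remainder: -(338000/12321)b + 676000/12321. Dividing through by -338000/12321 gives the monic gcd b - 2.

b - 2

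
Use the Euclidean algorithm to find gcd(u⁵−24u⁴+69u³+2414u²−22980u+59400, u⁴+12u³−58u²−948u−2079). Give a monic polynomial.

u²+2u−99

Apply the Euclidean algorithm:
  u⁵−24u⁴+69u³+2414u²−22980u+59400 = (u−36)(u⁴+12u³−58u²−948u−2079) + (559u³+1274u²−55029u−15444)
  u⁴+12u³−58u²−948u−2079 = ((1/559)u+418/24037)(559u³+1274u²−55029u−15444) + ((33813/1849)u²+(67626/1849)u−3347487/1849)
  559u³+1274u²−55029u−15444 = ((79507/2601)u+7396/867)((33813/1849)u²+(67626/1849)u−3347487/1849) + (0)
Last nonzero remainder: (33813/1849)u²+(67626/1849)u−3347487/1849. Dividing through by 33813/1849 gives the monic gcd u²+2u−99.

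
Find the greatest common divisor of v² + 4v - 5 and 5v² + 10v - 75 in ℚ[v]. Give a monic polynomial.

v + 5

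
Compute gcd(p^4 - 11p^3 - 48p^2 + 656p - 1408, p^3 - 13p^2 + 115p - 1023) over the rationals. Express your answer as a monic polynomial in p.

Repeated division with remainder:
  p^4 - 11p^3 - 48p^2 + 656p - 1408 = (p + 2)(p^3 - 13p^2 + 115p - 1023) + (-137p^2 + 1449p + 638)
  p^3 - 13p^2 + 115p - 1023 = (-(1/137)p + 332/18769)(-137p^2 + 1449p + 638) + ((1764773/18769)p - 19412503/18769)
  -137p^2 + 1449p + 638 = (-(2571353/1764773)p - 1088602/1764773)((1764773/18769)p - 19412503/18769) + (0)
Last nonzero remainder: (1764773/18769)p - 19412503/18769. Dividing through by 1764773/18769 gives the monic gcd p - 11.

p - 11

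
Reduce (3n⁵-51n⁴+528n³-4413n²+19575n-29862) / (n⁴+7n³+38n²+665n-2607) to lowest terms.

Euclidean algorithm in ℚ[n]:
  3n⁵-51n⁴+528n³-4413n²+19575n-29862 = (3n-72)(n⁴+7n³+38n²+665n-2607) + (918n³-3672n²+75276n-217566)
  n⁴+7n³+38n²+665n-2607 = ((1/918)n+11/918)(918n³-3672n²+75276n-217566) + (0)
Last nonzero remainder: 918n³-3672n²+75276n-217566. Dividing through by 918 gives the monic gcd n³-4n²+82n-237.
Cancel n³-4n²+82n-237 from numerator and denominator to get the reduced form.

(3n²-39n+126)/(n+11)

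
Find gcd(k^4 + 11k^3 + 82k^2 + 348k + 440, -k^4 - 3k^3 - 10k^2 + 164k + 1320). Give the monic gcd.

Apply the Euclidean algorithm:
  k^4 + 11k^3 + 82k^2 + 348k + 440 = (-1)(-k^4 - 3k^3 - 10k^2 + 164k + 1320) + (8k^3 + 72k^2 + 512k + 1760)
  -k^4 - 3k^3 - 10k^2 + 164k + 1320 = (-(1/8)k + 3/4)(8k^3 + 72k^2 + 512k + 1760) + (0)
Last nonzero remainder: 8k^3 + 72k^2 + 512k + 1760. Dividing through by 8 gives the monic gcd k^3 + 9k^2 + 64k + 220.

k^3 + 9k^2 + 64k + 220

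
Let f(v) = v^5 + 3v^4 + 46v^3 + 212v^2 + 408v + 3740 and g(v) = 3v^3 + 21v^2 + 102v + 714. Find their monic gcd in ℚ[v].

v^2 + 34

Euclidean algorithm in ℚ[v]:
  v^5 + 3v^4 + 46v^3 + 212v^2 + 408v + 3740 = ((1/3)v^2 − (4/3)v + 40/3)(3v^3 + 21v^2 + 102v + 714) + (−170v^2 − 5780)
  3v^3 + 21v^2 + 102v + 714 = (−(3/170)v − 21/170)(−170v^2 − 5780) + (0)
Last nonzero remainder: −170v^2 − 5780. Dividing through by −170 gives the monic gcd v^2 + 34.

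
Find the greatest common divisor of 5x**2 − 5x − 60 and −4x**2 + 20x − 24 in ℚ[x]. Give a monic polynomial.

1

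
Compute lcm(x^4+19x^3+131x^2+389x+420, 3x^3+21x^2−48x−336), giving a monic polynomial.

Apply the Euclidean algorithm:
  x^4+19x^3+131x^2+389x+420 = ((1/3)x+4)(3x^3+21x^2−48x−336) + (63x^2+693x+1764)
  3x^3+21x^2−48x−336 = ((1/21)x−4/21)(63x^2+693x+1764) + (0)
Last nonzero remainder: 63x^2+693x+1764. Dividing through by 63 gives the monic gcd x^2+11x+28.
Then lcm(f, g) = f·g / gcd(f, g); expanding and making the result monic gives the answer.

x^5+15x^4+55x^3−135x^2−1136x−1680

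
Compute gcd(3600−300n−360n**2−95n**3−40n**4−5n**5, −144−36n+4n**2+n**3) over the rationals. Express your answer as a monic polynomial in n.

Apply the Euclidean algorithm:
  −5n**5−40n**4−95n**3−360n**2−300n+3600 = (−5n**2−20n−195)(n**3+4n**2−36n−144) + (−1020n**2−10200n−24480)
  n**3+4n**2−36n−144 = (−(1/1020)n+1/170)(−1020n**2−10200n−24480) + (0)
Last nonzero remainder: −1020n**2−10200n−24480. Dividing through by −1020 gives the monic gcd n**2+10n+24.

24+10n+n**2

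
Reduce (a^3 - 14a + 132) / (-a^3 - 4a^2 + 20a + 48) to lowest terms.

(-a^2 + 6a - 22)/(a^2 - 2a - 8)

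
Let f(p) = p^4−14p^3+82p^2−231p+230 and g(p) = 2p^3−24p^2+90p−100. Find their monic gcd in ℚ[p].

Repeated division with remainder:
  p^4−14p^3+82p^2−231p+230 = ((1/2)p−1)(2p^3−24p^2+90p−100) + (13p^2−91p+130)
  2p^3−24p^2+90p−100 = ((2/13)p−10/13)(13p^2−91p+130) + (0)
Last nonzero remainder: 13p^2−91p+130. Dividing through by 13 gives the monic gcd p^2−7p+10.

p^2−7p+10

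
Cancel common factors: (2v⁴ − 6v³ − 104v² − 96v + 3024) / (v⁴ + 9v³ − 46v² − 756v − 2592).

(2v² − 26v + 84)/(v² − v − 72)

Euclidean algorithm in ℚ[v]:
  2v⁴ − 6v³ − 104v² − 96v + 3024 = (2)(v⁴ + 9v³ − 46v² − 756v − 2592) + (−24v³ − 12v² + 1416v + 8208)
  v⁴ + 9v³ − 46v² − 756v − 2592 = (−(1/24)v − 17/48)(−24v³ − 12v² + 1416v + 8208) + ((35/4)v² + (175/2)v + 315)
  −24v³ − 12v² + 1416v + 8208 = (−(96/35)v + 912/35)((35/4)v² + (175/2)v + 315) + (0)
Last nonzero remainder: (35/4)v² + (175/2)v + 315. Dividing through by 35/4 gives the monic gcd v² + 10v + 36.
Cancel v² + 10v + 36 from numerator and denominator to get the reduced form.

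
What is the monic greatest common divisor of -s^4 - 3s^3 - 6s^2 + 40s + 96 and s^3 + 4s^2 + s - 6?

Repeated division with remainder:
  -s^4 - 3s^3 - 6s^2 + 40s + 96 = (-s + 1)(s^3 + 4s^2 + s - 6) + (-9s^2 + 33s + 102)
  s^3 + 4s^2 + s - 6 = (-(1/9)s - 23/27)(-9s^2 + 33s + 102) + ((364/9)s + 728/9)
  -9s^2 + 33s + 102 = (-(81/364)s + 459/364)((364/9)s + 728/9) + (0)
Last nonzero remainder: (364/9)s + 728/9. Dividing through by 364/9 gives the monic gcd s + 2.

s + 2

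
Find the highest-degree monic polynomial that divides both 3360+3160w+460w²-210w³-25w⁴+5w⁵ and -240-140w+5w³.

-48-28w+w³

Apply the Euclidean algorithm:
  5w⁵-25w⁴-210w³+460w²+3160w+3360 = (w²-5w-14)(5w³-140w-240) + (0)
Last nonzero remainder: 5w³-140w-240. Dividing through by 5 gives the monic gcd w³-28w-48.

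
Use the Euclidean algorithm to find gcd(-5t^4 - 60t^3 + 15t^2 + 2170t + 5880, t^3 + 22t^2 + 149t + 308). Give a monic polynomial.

Euclidean algorithm in ℚ[t]:
  -5t^4 - 60t^3 + 15t^2 + 2170t + 5880 = (-5t + 50)(t^3 + 22t^2 + 149t + 308) + (-340t^2 - 3740t - 9520)
  t^3 + 22t^2 + 149t + 308 = (-(1/340)t - 11/340)(-340t^2 - 3740t - 9520) + (0)
Last nonzero remainder: -340t^2 - 3740t - 9520. Dividing through by -340 gives the monic gcd t^2 + 11t + 28.

t^2 + 11t + 28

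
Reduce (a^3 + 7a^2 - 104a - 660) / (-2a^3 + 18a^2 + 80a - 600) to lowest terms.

(-a - 11)/(2a - 10)

By polynomial division,
  a^3 + 7a^2 - 104a - 660 = (-1/2)(-2a^3 + 18a^2 + 80a - 600) + (16a^2 - 64a - 960)
  -2a^3 + 18a^2 + 80a - 600 = (-(1/8)a + 5/8)(16a^2 - 64a - 960) + (0)
Last nonzero remainder: 16a^2 - 64a - 960. Dividing through by 16 gives the monic gcd a^2 - 4a - 60.
Cancel a^2 - 4a - 60 from numerator and denominator to get the reduced form.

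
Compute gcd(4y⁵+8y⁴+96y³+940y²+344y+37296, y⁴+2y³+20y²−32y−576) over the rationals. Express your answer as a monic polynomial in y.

y²+2y+36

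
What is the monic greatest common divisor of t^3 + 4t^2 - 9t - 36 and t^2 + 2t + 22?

By polynomial division,
  t^3 + 4t^2 - 9t - 36 = (t + 2)(t^2 + 2t + 22) + (-35t - 80)
  t^2 + 2t + 22 = (-(1/35)t + 2/245)(-35t - 80) + (1110/49)
  -35t - 80 = (-(343/222)t - 392/111)(1110/49) + (0)
The last nonzero remainder is the constant 1110/49, so the polynomials are coprime and gcd = 1.

1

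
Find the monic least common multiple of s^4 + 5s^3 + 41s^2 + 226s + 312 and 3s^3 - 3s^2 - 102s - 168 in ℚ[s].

s^5 - 2s^4 + 6s^3 - 61s^2 - 1270s - 2184

Apply the Euclidean algorithm:
  s^4 + 5s^3 + 41s^2 + 226s + 312 = ((1/3)s + 2)(3s^3 - 3s^2 - 102s - 168) + (81s^2 + 486s + 648)
  3s^3 - 3s^2 - 102s - 168 = ((1/27)s - 7/27)(81s^2 + 486s + 648) + (0)
Last nonzero remainder: 81s^2 + 486s + 648. Dividing through by 81 gives the monic gcd s^2 + 6s + 8.
Then lcm(f, g) = f·g / gcd(f, g); expanding and making the result monic gives the answer.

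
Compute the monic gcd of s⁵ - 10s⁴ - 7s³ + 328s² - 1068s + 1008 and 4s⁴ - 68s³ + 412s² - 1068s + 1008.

s³ - 14s² + 61s - 84

Apply the Euclidean algorithm:
  s⁵ - 10s⁴ - 7s³ + 328s² - 1068s + 1008 = ((1/4)s + 7/4)(4s⁴ - 68s³ + 412s² - 1068s + 1008) + (9s³ - 126s² + 549s - 756)
  4s⁴ - 68s³ + 412s² - 1068s + 1008 = ((4/9)s - 4/3)(9s³ - 126s² + 549s - 756) + (0)
Last nonzero remainder: 9s³ - 126s² + 549s - 756. Dividing through by 9 gives the monic gcd s³ - 14s² + 61s - 84.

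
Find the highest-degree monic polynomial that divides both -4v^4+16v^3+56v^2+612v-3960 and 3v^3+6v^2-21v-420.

Repeated division with remainder:
  -4v^4+16v^3+56v^2+612v-3960 = (-(4/3)v+8)(3v^3+6v^2-21v-420) + (-20v^2+220v-600)
  3v^3+6v^2-21v-420 = (-(3/20)v-39/20)(-20v^2+220v-600) + (318v-1590)
  -20v^2+220v-600 = (-(10/159)v+20/53)(318v-1590) + (0)
Last nonzero remainder: 318v-1590. Dividing through by 318 gives the monic gcd v-5.

v-5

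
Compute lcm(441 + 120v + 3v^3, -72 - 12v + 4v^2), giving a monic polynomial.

Euclidean algorithm in ℚ[v]:
  3v^3 + 120v + 441 = ((3/4)v + 9/4)(4v^2 - 12v - 72) + (201v + 603)
  4v^2 - 12v - 72 = ((4/201)v - 8/67)(201v + 603) + (0)
Last nonzero remainder: 201v + 603. Dividing through by 201 gives the monic gcd v + 3.
Then lcm(f, g) = f·g / gcd(f, g); expanding and making the result monic gives the answer.

-882 - 93v + 40v^2 - 6v^3 + v^4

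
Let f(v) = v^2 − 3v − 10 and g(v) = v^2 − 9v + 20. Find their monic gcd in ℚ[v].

v − 5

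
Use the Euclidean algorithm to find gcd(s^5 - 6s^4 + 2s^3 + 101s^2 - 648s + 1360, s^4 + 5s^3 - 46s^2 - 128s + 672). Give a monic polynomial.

Apply the Euclidean algorithm:
  s^5 - 6s^4 + 2s^3 + 101s^2 - 648s + 1360 = (s - 11)(s^4 + 5s^3 - 46s^2 - 128s + 672) + (103s^3 - 277s^2 - 2728s + 8752)
  s^4 + 5s^3 - 46s^2 - 128s + 672 = ((1/103)s + 792/10609)(103s^3 - 277s^2 - 2728s + 8752) + ((12354/10609)s^2 - (98832/10609)s + 197664/10609)
  103s^3 - 277s^2 - 2728s + 8752 = ((1092727/12354)s + 5803123/12354)((12354/10609)s^2 - (98832/10609)s + 197664/10609) + (0)
Last nonzero remainder: (12354/10609)s^2 - (98832/10609)s + 197664/10609. Dividing through by 12354/10609 gives the monic gcd s^2 - 8s + 16.

s^2 - 8s + 16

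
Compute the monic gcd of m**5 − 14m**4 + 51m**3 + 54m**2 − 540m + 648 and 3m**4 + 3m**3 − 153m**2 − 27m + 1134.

By polynomial division,
  m**5 − 14m**4 + 51m**3 + 54m**2 − 540m + 648 = ((1/3)m − 5)(3m**4 + 3m**3 − 153m**2 − 27m + 1134) + (117m**3 − 702m**2 − 1053m + 6318)
  3m**4 + 3m**3 − 153m**2 − 27m + 1134 = ((1/39)m + 7/39)(117m**3 − 702m**2 − 1053m + 6318) + (0)
Last nonzero remainder: 117m**3 − 702m**2 − 1053m + 6318. Dividing through by 117 gives the monic gcd m**3 − 6m**2 − 9m + 54.

m**3 − 6m**2 − 9m + 54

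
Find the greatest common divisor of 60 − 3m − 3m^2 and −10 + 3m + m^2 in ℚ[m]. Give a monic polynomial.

5 + m

Apply the Euclidean algorithm:
  −3m^2 − 3m + 60 = (−3)(m^2 + 3m − 10) + (6m + 30)
  m^2 + 3m − 10 = ((1/6)m − 1/3)(6m + 30) + (0)
Last nonzero remainder: 6m + 30. Dividing through by 6 gives the monic gcd m + 5.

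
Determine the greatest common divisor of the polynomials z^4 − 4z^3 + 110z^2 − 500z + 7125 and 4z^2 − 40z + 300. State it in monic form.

z^2 − 10z + 75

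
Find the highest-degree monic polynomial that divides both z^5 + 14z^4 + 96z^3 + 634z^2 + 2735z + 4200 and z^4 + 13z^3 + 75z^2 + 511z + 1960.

z^3 + 6z^2 + 33z + 280

By polynomial division,
  z^5 + 14z^4 + 96z^3 + 634z^2 + 2735z + 4200 = (z + 1)(z^4 + 13z^3 + 75z^2 + 511z + 1960) + (8z^3 + 48z^2 + 264z + 2240)
  z^4 + 13z^3 + 75z^2 + 511z + 1960 = ((1/8)z + 7/8)(8z^3 + 48z^2 + 264z + 2240) + (0)
Last nonzero remainder: 8z^3 + 48z^2 + 264z + 2240. Dividing through by 8 gives the monic gcd z^3 + 6z^2 + 33z + 280.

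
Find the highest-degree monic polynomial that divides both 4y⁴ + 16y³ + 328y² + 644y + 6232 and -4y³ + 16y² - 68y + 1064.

y² + 3y + 38

Euclidean algorithm in ℚ[y]:
  4y⁴ + 16y³ + 328y² + 644y + 6232 = (-y - 8)(-4y³ + 16y² - 68y + 1064) + (388y² + 1164y + 14744)
  -4y³ + 16y² - 68y + 1064 = (-(1/97)y + 7/97)(388y² + 1164y + 14744) + (0)
Last nonzero remainder: 388y² + 1164y + 14744. Dividing through by 388 gives the monic gcd y² + 3y + 38.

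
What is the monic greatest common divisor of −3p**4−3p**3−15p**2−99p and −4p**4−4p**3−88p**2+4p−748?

Euclidean algorithm in ℚ[p]:
  −3p**4−3p**3−15p**2−99p = (3/4)(−4p**4−4p**3−88p**2+4p−748) + (51p**2−102p+561)
  −4p**4−4p**3−88p**2+4p−748 = (−(4/51)p**2−(4/17)p−4/3)(51p**2−102p+561) + (0)
Last nonzero remainder: 51p**2−102p+561. Dividing through by 51 gives the monic gcd p**2−2p+11.

p**2−2p+11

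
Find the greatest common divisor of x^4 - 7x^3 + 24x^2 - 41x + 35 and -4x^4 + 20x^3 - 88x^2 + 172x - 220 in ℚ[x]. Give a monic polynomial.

x^2 - 3x + 5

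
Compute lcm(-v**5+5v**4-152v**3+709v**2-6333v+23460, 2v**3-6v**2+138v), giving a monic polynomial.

v**6-5v**5+152v**4-709v**3+6333v**2-23460v

By polynomial division,
  -v**5+5v**4-152v**3+709v**2-6333v+23460 = (-(1/2)v**2+v-77/2)(2v**3-6v**2+138v) + (340v**2-1020v+23460)
  2v**3-6v**2+138v = ((1/170)v)(340v**2-1020v+23460) + (0)
Last nonzero remainder: 340v**2-1020v+23460. Dividing through by 340 gives the monic gcd v**2-3v+69.
Then lcm(f, g) = f·g / gcd(f, g); expanding and making the result monic gives the answer.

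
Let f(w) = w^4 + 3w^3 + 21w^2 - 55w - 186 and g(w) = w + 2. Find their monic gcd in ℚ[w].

Repeated division with remainder:
  w^4 + 3w^3 + 21w^2 - 55w - 186 = (w^3 + w^2 + 19w - 93)(w + 2) + (0)
The last nonzero remainder w + 2 is already monic.

w + 2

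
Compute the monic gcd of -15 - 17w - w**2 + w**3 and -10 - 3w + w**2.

-5 + w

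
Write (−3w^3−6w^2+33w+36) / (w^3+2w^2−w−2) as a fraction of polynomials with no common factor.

Euclidean algorithm in ℚ[w]:
  −3w^3−6w^2+33w+36 = (−3)(w^3+2w^2−w−2) + (30w+30)
  w^3+2w^2−w−2 = ((1/30)w^2+(1/30)w−1/15)(30w+30) + (0)
Last nonzero remainder: 30w+30. Dividing through by 30 gives the monic gcd w+1.
Cancel w+1 from numerator and denominator to get the reduced form.

(−3w^2−3w+36)/(w^2+w−2)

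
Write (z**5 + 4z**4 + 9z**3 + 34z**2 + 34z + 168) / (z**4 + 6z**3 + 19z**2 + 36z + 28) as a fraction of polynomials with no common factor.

Repeated division with remainder:
  z**5 + 4z**4 + 9z**3 + 34z**2 + 34z + 168 = (z − 2)(z**4 + 6z**3 + 19z**2 + 36z + 28) + (2z**3 + 36z**2 + 78z + 224)
  z**4 + 6z**3 + 19z**2 + 36z + 28 = ((1/2)z − 6)(2z**3 + 36z**2 + 78z + 224) + (196z**2 + 392z + 1372)
  2z**3 + 36z**2 + 78z + 224 = ((1/98)z + 8/49)(196z**2 + 392z + 1372) + (0)
Last nonzero remainder: 196z**2 + 392z + 1372. Dividing through by 196 gives the monic gcd z**2 + 2z + 7.
Cancel z**2 + 2z + 7 from numerator and denominator to get the reduced form.

(z**3 + 2z**2 − 2z + 24)/(z**2 + 4z + 4)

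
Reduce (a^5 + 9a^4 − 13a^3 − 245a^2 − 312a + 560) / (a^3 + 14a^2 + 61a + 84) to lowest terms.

(a^3 − 2a^2 − 19a + 20)/(a + 3)

Apply the Euclidean algorithm:
  a^5 + 9a^4 − 13a^3 − 245a^2 − 312a + 560 = (a^2 − 5a − 4)(a^3 + 14a^2 + 61a + 84) + (32a^2 + 352a + 896)
  a^3 + 14a^2 + 61a + 84 = ((1/32)a + 3/32)(32a^2 + 352a + 896) + (0)
Last nonzero remainder: 32a^2 + 352a + 896. Dividing through by 32 gives the monic gcd a^2 + 11a + 28.
Cancel a^2 + 11a + 28 from numerator and denominator to get the reduced form.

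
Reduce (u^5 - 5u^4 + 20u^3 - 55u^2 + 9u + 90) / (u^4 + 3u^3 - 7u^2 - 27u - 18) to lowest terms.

(u^3 - 3u^2 + 17u - 30)/(u^2 + 5u + 6)

Repeated division with remainder:
  u^5 - 5u^4 + 20u^3 - 55u^2 + 9u + 90 = (u - 8)(u^4 + 3u^3 - 7u^2 - 27u - 18) + (51u^3 - 84u^2 - 189u - 54)
  u^4 + 3u^3 - 7u^2 - 27u - 18 = ((1/51)u + 79/867)(51u^3 - 84u^2 - 189u - 54) + ((1260/289)u^2 - (2520/289)u - 3780/289)
  51u^3 - 84u^2 - 189u - 54 = ((4913/420)u + 289/70)((1260/289)u^2 - (2520/289)u - 3780/289) + (0)
Last nonzero remainder: (1260/289)u^2 - (2520/289)u - 3780/289. Dividing through by 1260/289 gives the monic gcd u^2 - 2u - 3.
Cancel u^2 - 2u - 3 from numerator and denominator to get the reduced form.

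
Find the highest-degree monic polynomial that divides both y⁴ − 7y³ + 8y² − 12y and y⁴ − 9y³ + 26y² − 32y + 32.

Apply the Euclidean algorithm:
  y⁴ − 7y³ + 8y² − 12y = (y⁴ − 9y³ + 26y² − 32y + 32) + (2y³ − 18y² + 20y − 32)
  y⁴ − 9y³ + 26y² − 32y + 32 = ((1/2)y)(2y³ − 18y² + 20y − 32) + (16y² − 16y + 32)
  2y³ − 18y² + 20y − 32 = ((1/8)y − 1)(16y² − 16y + 32) + (0)
Last nonzero remainder: 16y² − 16y + 32. Dividing through by 16 gives the monic gcd y² − y + 2.

y² − y + 2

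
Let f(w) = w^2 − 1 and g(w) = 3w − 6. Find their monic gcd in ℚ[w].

By polynomial division,
  w^2 − 1 = ((1/3)w + 2/3)(3w − 6) + (3)
  3w − 6 = (w − 2)(3) + (0)
The last nonzero remainder is the constant 3, so the polynomials are coprime and gcd = 1.

1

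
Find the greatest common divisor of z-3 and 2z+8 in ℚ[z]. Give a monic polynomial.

1

Apply the Euclidean algorithm:
  z-3 = (1/2)(2z+8) + (-7)
  2z+8 = (-(2/7)z-8/7)(-7) + (0)
The last nonzero remainder is the constant -7, so the polynomials are coprime and gcd = 1.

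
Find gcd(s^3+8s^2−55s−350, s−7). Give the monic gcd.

s−7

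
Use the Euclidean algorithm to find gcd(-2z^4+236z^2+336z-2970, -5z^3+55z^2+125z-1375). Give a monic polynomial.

z^2-6z-55

By polynomial division,
  -2z^4+236z^2+336z-2970 = ((2/5)z+22/5)(-5z^3+55z^2+125z-1375) + (-56z^2+336z+3080)
  -5z^3+55z^2+125z-1375 = ((5/56)z-25/56)(-56z^2+336z+3080) + (0)
Last nonzero remainder: -56z^2+336z+3080. Dividing through by -56 gives the monic gcd z^2-6z-55.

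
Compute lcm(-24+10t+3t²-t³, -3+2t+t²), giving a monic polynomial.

-24+34t-7t²-4t³+t⁴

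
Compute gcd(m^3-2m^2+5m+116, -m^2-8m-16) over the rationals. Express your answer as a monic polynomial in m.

m+4

By polynomial division,
  m^3-2m^2+5m+116 = (-m+10)(-m^2-8m-16) + (69m+276)
  -m^2-8m-16 = (-(1/69)m-4/69)(69m+276) + (0)
Last nonzero remainder: 69m+276. Dividing through by 69 gives the monic gcd m+4.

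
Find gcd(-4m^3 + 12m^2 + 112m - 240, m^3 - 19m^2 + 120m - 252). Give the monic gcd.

m - 6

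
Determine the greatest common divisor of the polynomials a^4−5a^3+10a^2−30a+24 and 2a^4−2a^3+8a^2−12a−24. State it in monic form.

By polynomial division,
  a^4−5a^3+10a^2−30a+24 = (1/2)(2a^4−2a^3+8a^2−12a−24) + (−4a^3+6a^2−24a+36)
  2a^4−2a^3+8a^2−12a−24 = (−(1/2)a−1/4)(−4a^3+6a^2−24a+36) + (−(5/2)a^2−15)
  −4a^3+6a^2−24a+36 = ((8/5)a−12/5)(−(5/2)a^2−15) + (0)
Last nonzero remainder: −(5/2)a^2−15. Dividing through by −5/2 gives the monic gcd a^2+6.

a^2+6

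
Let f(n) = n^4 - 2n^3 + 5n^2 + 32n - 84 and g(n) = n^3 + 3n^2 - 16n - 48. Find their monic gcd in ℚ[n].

n + 3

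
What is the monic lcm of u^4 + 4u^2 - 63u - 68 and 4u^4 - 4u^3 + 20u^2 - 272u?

u^5 + 4u^3 - 63u^2 - 68u

Apply the Euclidean algorithm:
  u^4 + 4u^2 - 63u - 68 = (1/4)(4u^4 - 4u^3 + 20u^2 - 272u) + (u^3 - u^2 + 5u - 68)
  4u^4 - 4u^3 + 20u^2 - 272u = (4u)(u^3 - u^2 + 5u - 68) + (0)
The last nonzero remainder u^3 - u^2 + 5u - 68 is already monic.
Then lcm(f, g) = f·g / gcd(f, g); expanding and making the result monic gives the answer.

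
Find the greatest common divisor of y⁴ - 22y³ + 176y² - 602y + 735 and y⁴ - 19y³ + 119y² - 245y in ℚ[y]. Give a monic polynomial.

Apply the Euclidean algorithm:
  y⁴ - 22y³ + 176y² - 602y + 735 = (y⁴ - 19y³ + 119y² - 245y) + (-3y³ + 57y² - 357y + 735)
  y⁴ - 19y³ + 119y² - 245y = (-(1/3)y)(-3y³ + 57y² - 357y + 735) + (0)
Last nonzero remainder: -3y³ + 57y² - 357y + 735. Dividing through by -3 gives the monic gcd y³ - 19y² + 119y - 245.

y³ - 19y² + 119y - 245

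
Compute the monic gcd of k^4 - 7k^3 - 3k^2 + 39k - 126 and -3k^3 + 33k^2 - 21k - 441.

Repeated division with remainder:
  k^4 - 7k^3 - 3k^2 + 39k - 126 = (-(1/3)k - 4/3)(-3k^3 + 33k^2 - 21k - 441) + (34k^2 - 136k - 714)
  -3k^3 + 33k^2 - 21k - 441 = (-(3/34)k + 21/34)(34k^2 - 136k - 714) + (0)
Last nonzero remainder: 34k^2 - 136k - 714. Dividing through by 34 gives the monic gcd k^2 - 4k - 21.

k^2 - 4k - 21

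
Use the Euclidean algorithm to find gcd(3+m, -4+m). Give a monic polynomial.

Apply the Euclidean algorithm:
  m+3 = (m-4) + (7)
  m-4 = ((1/7)m-4/7)(7) + (0)
The last nonzero remainder is the constant 7, so the polynomials are coprime and gcd = 1.

1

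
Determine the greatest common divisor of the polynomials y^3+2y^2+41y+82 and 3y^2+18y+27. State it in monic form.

Repeated division with remainder:
  y^3+2y^2+41y+82 = ((1/3)y-4/3)(3y^2+18y+27) + (56y+118)
  3y^2+18y+27 = ((3/56)y+327/1568)(56y+118) + (1875/784)
  56y+118 = ((43904/1875)y+92512/1875)(1875/784) + (0)
The last nonzero remainder is the constant 1875/784, so the polynomials are coprime and gcd = 1.

1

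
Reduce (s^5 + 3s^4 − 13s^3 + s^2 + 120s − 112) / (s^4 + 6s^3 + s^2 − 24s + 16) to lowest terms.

Euclidean algorithm in ℚ[s]:
  s^5 + 3s^4 − 13s^3 + s^2 + 120s − 112 = (s − 3)(s^4 + 6s^3 + s^2 − 24s + 16) + (4s^3 + 28s^2 + 32s − 64)
  s^4 + 6s^3 + s^2 − 24s + 16 = ((1/4)s − 1/4)(4s^3 + 28s^2 + 32s − 64) + (0)
Last nonzero remainder: 4s^3 + 28s^2 + 32s − 64. Dividing through by 4 gives the monic gcd s^3 + 7s^2 + 8s − 16.
Cancel s^3 + 7s^2 + 8s − 16 from numerator and denominator to get the reduced form.

(s^2 − 4s + 7)/(s − 1)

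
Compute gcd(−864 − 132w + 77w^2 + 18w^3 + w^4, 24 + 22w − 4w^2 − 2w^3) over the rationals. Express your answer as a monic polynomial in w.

Apply the Euclidean algorithm:
  w^4 + 18w^3 + 77w^2 − 132w − 864 = (−(1/2)w − 8)(−2w^3 − 4w^2 + 22w + 24) + (56w^2 + 56w − 672)
  −2w^3 − 4w^2 + 22w + 24 = (−(1/28)w − 1/28)(56w^2 + 56w − 672) + (0)
Last nonzero remainder: 56w^2 + 56w − 672. Dividing through by 56 gives the monic gcd w^2 + w − 12.

−12 + w + w^2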